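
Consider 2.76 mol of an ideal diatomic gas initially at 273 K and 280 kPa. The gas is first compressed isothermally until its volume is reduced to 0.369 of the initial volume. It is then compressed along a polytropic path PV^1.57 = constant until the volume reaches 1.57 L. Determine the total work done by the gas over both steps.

V₁ = nRT₁/P₁ = 2.76×8.314×273/280 = 22.4 L.
Step 1 — Isothermal: T stays 273 K; PV = const ⇒ V₂ = 8.26 L, P₂ = 759 kPa.
ΔU = 0 (ideal gas, T constant).
W = nRT ln(V₂/V₁) = 2.76×8.314×273×ln(0.369) = -6250 J.
Q = ΔU + W = -6250 J.
State after step 1: P = 759 kPa, V = 8.26 L, T = 273 K.
Step 2 — Polytropic n=1.57: T₂ = T₁(V₁/V₂)^(n−1) = 273×(5.26)^0.57 = 703 K; P₂ = P₁(V₁/V₂)^n = 10300 kPa.
W = (P₁V₁−P₂V₂)/(n−1) = (759×8.26−10300×1.57)/0.57 = -17300 J.
ΔU = nCvΔT = 2.76×20.8×(703−273) = 24700 J.
Q = ΔU + W = 7360 J.
Net over both steps: W = -23600 J, Q = 1110 J, ΔU = 24700 J.

-23600 J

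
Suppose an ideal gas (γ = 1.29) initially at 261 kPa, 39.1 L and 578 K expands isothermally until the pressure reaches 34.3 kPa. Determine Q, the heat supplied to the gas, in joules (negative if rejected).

20700 J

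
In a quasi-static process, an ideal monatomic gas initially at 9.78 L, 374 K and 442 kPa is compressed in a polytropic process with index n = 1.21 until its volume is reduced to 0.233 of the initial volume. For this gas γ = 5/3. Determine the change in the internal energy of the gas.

n = P₁V₁/(RT₁) = 442×9.78/(8.314×374) = 1.39 mol.
Polytropic n=1.21: T₂ = T₁(V₁/V₂)^(n−1) = 374×(4.29)^0.21 = 508 K; P₂ = P₁(V₁/V₂)^n = 2580 kPa.
For an ideal gas ΔU = nCvΔT with Cv = (3/2)R = 12.5 J/(mol·K).
ΔU = 1.39×12.5×(508−374) = 2320 J.

2320 J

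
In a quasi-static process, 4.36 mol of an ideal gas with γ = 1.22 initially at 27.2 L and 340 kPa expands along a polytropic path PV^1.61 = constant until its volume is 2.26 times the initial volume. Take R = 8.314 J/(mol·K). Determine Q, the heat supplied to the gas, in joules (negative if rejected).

-10500 J

T₁ = P₁V₁/(nR) = 340×27.2/(4.36×8.314) = 255 K.
Polytropic n=1.61: T₂ = T₁(V₁/V₂)^(n−1) = 255×(0.442)^0.61 = 155 K; P₂ = P₁(V₁/V₂)^n = 91.5 kPa.
W = (P₁V₁−P₂V₂)/(n−1) = (340×27.2−91.5×61.5)/0.61 = 5940 J.
ΔU = nCvΔT = 4.36×37.8×(155−255) = -16500 J.
Q = ΔU + W = -10500 J.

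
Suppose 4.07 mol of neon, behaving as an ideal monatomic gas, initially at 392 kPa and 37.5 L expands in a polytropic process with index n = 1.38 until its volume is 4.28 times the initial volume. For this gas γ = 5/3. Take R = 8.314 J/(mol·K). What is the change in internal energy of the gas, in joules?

T₁ = P₁V₁/(nR) = 392×37.5/(4.07×8.314) = 434 K.
Polytropic n=1.38: T₂ = T₁(V₁/V₂)^(n−1) = 434×(0.234)^0.38 = 250 K; P₂ = P₁(V₁/V₂)^n = 52.7 kPa.
For an ideal gas ΔU = nCvΔT with Cv = (3/2)R = 12.5 J/(mol·K).
ΔU = 4.07×12.5×(250−434) = -9360 J.

-9360 J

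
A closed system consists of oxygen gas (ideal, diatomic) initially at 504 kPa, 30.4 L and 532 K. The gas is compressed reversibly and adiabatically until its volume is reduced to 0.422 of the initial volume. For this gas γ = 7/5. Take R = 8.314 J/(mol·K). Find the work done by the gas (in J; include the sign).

n = P₁V₁/(RT₁) = 504×30.4/(8.314×532) = 3.46 mol.
Adiabatic: TV^(γ−1) = const ⇒ T₂ = 532×(2.37)^0.400 = 751 K; PV^γ = const ⇒ P₂ = 1690 kPa.
ΔU = nCvΔT = 3.46×20.8×(751−532) = 15800 J.
Q = 0 for an adiabatic process, so W = −ΔU = -15800 J.

-15800 J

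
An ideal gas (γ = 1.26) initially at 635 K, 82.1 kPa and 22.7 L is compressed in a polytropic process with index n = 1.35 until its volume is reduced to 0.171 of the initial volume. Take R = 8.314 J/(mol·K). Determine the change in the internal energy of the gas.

6130 J

n = P₁V₁/(RT₁) = 82.1×22.7/(8.314×635) = 0.353 mol.
Polytropic n=1.35: T₂ = T₁(V₁/V₂)^(n−1) = 635×(5.85)^0.35 = 1180 K; P₂ = P₁(V₁/V₂)^n = 891 kPa.
For an ideal gas ΔU = nCvΔT with Cv = R/(γ−1) = 32.0 J/(mol·K).
ΔU = 0.353×32.0×(1180−635) = 6130 J.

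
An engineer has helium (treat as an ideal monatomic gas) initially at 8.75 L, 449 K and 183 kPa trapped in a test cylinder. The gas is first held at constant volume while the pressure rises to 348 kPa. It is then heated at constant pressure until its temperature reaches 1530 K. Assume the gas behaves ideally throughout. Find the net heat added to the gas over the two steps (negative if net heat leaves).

8190 J

n = P₁V₁/(RT₁) = 183×8.75/(8.314×449) = 0.429 mol.
Step 1 — Isochoric: V stays 8.75 L; P/T = const ⇒ T₂ = 854 K, P₂ = 348 kPa.
W = 0 (no volume change).
ΔU = nCvΔT = 0.429×12.5×(854−449) = 2170 J.
Q = ΔU = 2170 J.
State after step 1: P = 348 kPa, V = 8.75 L, T = 854 K.
Step 2 — Isobaric: P stays 348 kPa; V/T = const ⇒ T₂ = 1530 K, V₂ = 15.7 L.
W = PΔV = 348×(15.7−8.75) kPa·L = 2410 J.
ΔU = nCvΔT = 0.429×12.5×(1530−854) = 3620 J.
Q = ΔU + W = nCpΔT = 6030 J.
Net over both steps: W = 2410 J, Q = 8190 J, ΔU = 5780 J.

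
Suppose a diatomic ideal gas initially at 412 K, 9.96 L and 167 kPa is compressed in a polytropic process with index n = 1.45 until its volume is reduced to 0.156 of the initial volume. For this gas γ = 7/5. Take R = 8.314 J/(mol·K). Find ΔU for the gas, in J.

n = P₁V₁/(RT₁) = 167×9.96/(8.314×412) = 0.486 mol.
Polytropic n=1.45: T₂ = T₁(V₁/V₂)^(n−1) = 412×(6.41)^0.45 = 951 K; P₂ = P₁(V₁/V₂)^n = 2470 kPa.
For an ideal gas ΔU = nCvΔT with Cv = (5/2)R = 20.8 J/(mol·K).
ΔU = 0.486×20.8×(951−412) = 5440 J.

5440 J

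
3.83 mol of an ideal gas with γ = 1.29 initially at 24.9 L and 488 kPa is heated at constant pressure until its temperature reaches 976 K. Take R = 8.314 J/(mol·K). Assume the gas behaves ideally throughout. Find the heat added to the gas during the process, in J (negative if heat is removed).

T₁ = P₁V₁/(nR) = 488×24.9/(3.83×8.314) = 382 K.
Isobaric: P stays 488 kPa; V/T = const ⇒ T₂ = 976 K, V₂ = 63.7 L.
W = PΔV = 488×(63.7−24.9) kPa·L = 18900 J.
ΔU = nCvΔT = 3.83×28.7×(976−382) = 65300 J.
Q = ΔU + W = nCpΔT = 84200 J.

84200 J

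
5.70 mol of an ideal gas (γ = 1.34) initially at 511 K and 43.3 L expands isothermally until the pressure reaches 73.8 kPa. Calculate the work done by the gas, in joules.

P₁ = nRT₁/V₁ = 5.70×8.314×511/43.3 = 559 kPa.
Isothermal: T stays 511 K; PV = const ⇒ V₂ = 328 L, P₂ = 73.8 kPa.
W = nRT ln(V₂/V₁) = 5.70×8.314×511×ln(7.58) = 49000 J.

49000 J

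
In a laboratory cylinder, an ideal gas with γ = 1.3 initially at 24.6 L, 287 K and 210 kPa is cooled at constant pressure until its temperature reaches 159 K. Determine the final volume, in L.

13.6 L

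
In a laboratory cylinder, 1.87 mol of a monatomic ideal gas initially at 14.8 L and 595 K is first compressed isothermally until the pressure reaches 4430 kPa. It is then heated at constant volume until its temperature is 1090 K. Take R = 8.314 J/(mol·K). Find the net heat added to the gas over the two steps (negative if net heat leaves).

-6570 J

P₁ = nRT₁/V₁ = 1.87×8.314×595/14.8 = 625 kPa.
Step 1 — Isothermal: T stays 595 K; PV = const ⇒ V₂ = 2.09 L, P₂ = 4430 kPa.
ΔU = 0 (ideal gas, T constant).
W = nRT ln(V₂/V₁) = 1.87×8.314×595×ln(0.141) = -18100 J.
Q = ΔU + W = -18100 J.
State after step 1: P = 4430 kPa, V = 2.09 L, T = 595 K.
Step 2 — Isochoric: V stays 2.09 L; P/T = const ⇒ T₂ = 1090 K, P₂ = 8120 kPa.
W = 0 (no volume change).
ΔU = nCvΔT = 1.87×12.5×(1090−595) = 11500 J.
Q = ΔU = 11500 J.
Net over both steps: W = -18100 J, Q = -6570 J, ΔU = 11500 J.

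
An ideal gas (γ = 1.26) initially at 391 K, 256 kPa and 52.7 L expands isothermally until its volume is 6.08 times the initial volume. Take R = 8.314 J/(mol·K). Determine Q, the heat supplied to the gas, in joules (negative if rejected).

24400 J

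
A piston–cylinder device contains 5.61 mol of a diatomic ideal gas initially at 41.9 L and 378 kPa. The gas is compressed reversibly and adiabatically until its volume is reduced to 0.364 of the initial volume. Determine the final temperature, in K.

509 K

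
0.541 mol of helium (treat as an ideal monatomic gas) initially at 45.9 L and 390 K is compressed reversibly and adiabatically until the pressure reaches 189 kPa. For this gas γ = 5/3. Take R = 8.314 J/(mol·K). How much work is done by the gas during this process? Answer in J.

-2360 J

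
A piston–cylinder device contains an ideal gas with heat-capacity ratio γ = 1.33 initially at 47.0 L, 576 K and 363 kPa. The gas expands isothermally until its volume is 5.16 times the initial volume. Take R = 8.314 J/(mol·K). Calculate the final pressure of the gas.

70.3 kPa

Isothermal: T stays 576 K; PV = const ⇒ V₂ = 243 L, P₂ = 70.3 kPa.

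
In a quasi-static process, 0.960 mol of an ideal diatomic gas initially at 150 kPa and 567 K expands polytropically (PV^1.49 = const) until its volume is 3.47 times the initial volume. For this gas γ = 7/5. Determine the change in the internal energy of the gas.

V₁ = nRT₁/P₁ = 0.960×8.314×567/150 = 30.2 L.
Polytropic n=1.49: T₂ = T₁(V₁/V₂)^(n−1) = 567×(0.288)^0.49 = 308 K; P₂ = P₁(V₁/V₂)^n = 23.5 kPa.
For an ideal gas ΔU = nCvΔT with Cv = (5/2)R = 20.8 J/(mol·K).
ΔU = 0.960×20.8×(308−567) = -5160 J.

-5160 J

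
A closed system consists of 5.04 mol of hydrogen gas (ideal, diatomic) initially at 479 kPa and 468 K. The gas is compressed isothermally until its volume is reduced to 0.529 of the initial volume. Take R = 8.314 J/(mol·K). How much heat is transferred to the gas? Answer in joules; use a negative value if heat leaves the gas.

-12500 J

V₁ = nRT₁/P₁ = 5.04×8.314×468/479 = 40.9 L.
Isothermal: T stays 468 K; PV = const ⇒ V₂ = 21.7 L, P₂ = 905 kPa.
ΔU = 0 (ideal gas, T constant).
W = nRT ln(V₂/V₁) = 5.04×8.314×468×ln(0.529) = -12500 J.
Q = ΔU + W = -12500 J.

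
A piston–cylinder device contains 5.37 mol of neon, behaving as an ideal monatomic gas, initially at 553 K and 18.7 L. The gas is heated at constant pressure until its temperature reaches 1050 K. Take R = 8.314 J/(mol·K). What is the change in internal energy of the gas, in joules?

33300 J

P₁ = nRT₁/V₁ = 5.37×8.314×553/18.7 = 1320 kPa.
Isobaric: P stays 1320 kPa; V/T = const ⇒ T₂ = 1050 K, V₂ = 35.5 L.
For an ideal gas ΔU = nCvΔT with Cv = (3/2)R = 12.5 J/(mol·K).
ΔU = 5.37×12.5×(1050−553) = 33300 J.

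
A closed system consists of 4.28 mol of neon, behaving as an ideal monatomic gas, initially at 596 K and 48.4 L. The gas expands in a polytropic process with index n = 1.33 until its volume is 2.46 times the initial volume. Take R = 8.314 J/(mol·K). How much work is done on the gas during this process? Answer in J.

-16500 J

P₁ = nRT₁/V₁ = 4.28×8.314×596/48.4 = 438 kPa.
Polytropic n=1.33: T₂ = T₁(V₁/V₂)^(n−1) = 596×(0.407)^0.33 = 443 K; P₂ = P₁(V₁/V₂)^n = 132 kPa.
W = (P₁V₁−P₂V₂)/(n−1) = (438×48.4−132×119)/0.33 = 16500 J.
Work done on the gas = −W_by = -16500 J.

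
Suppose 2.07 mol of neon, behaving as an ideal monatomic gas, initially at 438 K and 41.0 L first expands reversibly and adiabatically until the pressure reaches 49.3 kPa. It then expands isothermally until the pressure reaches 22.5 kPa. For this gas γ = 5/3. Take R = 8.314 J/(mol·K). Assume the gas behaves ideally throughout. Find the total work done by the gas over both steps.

8120 J

P₁ = nRT₁/V₁ = 2.07×8.314×438/41.0 = 184 kPa.
Step 1 — Adiabatic: T₂/T₁ = (P₂/P₁)^((γ−1)/γ) ⇒ T₂ = 438×(0.268)^0.400 = 259 K; V₂ = 90.3 L.
ΔU = nCvΔT = 2.07×12.5×(259−438) = -4630 J.
Q = 0 for an adiabatic process, so W = −ΔU = 4630 J.
State after step 1: P = 49.3 kPa, V = 90.3 L, T = 259 K.
Step 2 — Isothermal: T stays 259 K; PV = const ⇒ V₂ = 198 L, P₂ = 22.5 kPa.
ΔU = 0 (ideal gas, T constant).
W = nRT ln(V₂/V₁) = 2.07×8.314×259×ln(2.19) = 3490 J.
Q = ΔU + W = 3490 J.
Net over both steps: W = 8120 J, Q = 3490 J, ΔU = -4630 J.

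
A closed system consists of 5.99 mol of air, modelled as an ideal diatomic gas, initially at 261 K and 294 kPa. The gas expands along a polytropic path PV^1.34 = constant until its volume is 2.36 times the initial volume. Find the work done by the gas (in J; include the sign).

V₁ = nRT₁/P₁ = 5.99×8.314×261/294 = 44.2 L.
Polytropic n=1.34: T₂ = T₁(V₁/V₂)^(n−1) = 261×(0.424)^0.34 = 195 K; P₂ = P₁(V₁/V₂)^n = 93.0 kPa.
W = (P₁V₁−P₂V₂)/(n−1) = (294×44.2−93.0×104)/0.34 = 9680 J.

9680 J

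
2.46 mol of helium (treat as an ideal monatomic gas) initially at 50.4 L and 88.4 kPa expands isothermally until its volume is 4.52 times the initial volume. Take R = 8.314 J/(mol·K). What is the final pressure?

T₁ = P₁V₁/(nR) = 88.4×50.4/(2.46×8.314) = 218 K.
Isothermal: T stays 218 K; PV = const ⇒ V₂ = 228 L, P₂ = 19.6 kPa.

19.6 kPa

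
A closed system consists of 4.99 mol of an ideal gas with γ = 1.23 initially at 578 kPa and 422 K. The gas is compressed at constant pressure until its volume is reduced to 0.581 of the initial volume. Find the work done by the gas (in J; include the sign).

V₁ = nRT₁/P₁ = 4.99×8.314×422/578 = 30.3 L.
Isobaric: P stays 578 kPa; V/T = const ⇒ T₂ = 245 K, V₂ = 17.6 L.
W = PΔV = 578×(17.6−30.3) kPa·L = -7340 J.

-7340 J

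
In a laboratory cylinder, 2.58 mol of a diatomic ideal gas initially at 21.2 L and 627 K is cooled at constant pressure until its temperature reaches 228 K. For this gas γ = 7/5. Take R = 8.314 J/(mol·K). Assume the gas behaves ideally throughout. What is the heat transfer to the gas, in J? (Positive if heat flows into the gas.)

-30000 J

P₁ = nRT₁/V₁ = 2.58×8.314×627/21.2 = 634 kPa.
Isobaric: P stays 634 kPa; V/T = const ⇒ T₂ = 228 K, V₂ = 7.71 L.
W = PΔV = 634×(7.71−21.2) kPa·L = -8560 J.
ΔU = nCvΔT = 2.58×20.8×(228−627) = -21400 J.
Q = ΔU + W = nCpΔT = -30000 J.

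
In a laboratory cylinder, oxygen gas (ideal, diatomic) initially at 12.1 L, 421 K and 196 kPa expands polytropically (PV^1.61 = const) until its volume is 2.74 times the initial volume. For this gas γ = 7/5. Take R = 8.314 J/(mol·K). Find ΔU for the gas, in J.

-2720 J

n = P₁V₁/(RT₁) = 196×12.1/(8.314×421) = 0.678 mol.
Polytropic n=1.61: T₂ = T₁(V₁/V₂)^(n−1) = 421×(0.365)^0.61 = 228 K; P₂ = P₁(V₁/V₂)^n = 38.7 kPa.
For an ideal gas ΔU = nCvΔT with Cv = (5/2)R = 20.8 J/(mol·K).
ΔU = 0.678×20.8×(228−421) = -2720 J.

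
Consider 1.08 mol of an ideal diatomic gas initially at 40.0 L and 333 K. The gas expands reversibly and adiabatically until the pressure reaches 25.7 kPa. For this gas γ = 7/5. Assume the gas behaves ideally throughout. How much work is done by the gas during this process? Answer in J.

P₁ = nRT₁/V₁ = 1.08×8.314×333/40.0 = 74.8 kPa.
Adiabatic: T₂/T₁ = (P₂/P₁)^((γ−1)/γ) ⇒ T₂ = 333×(0.344)^0.286 = 245 K; V₂ = 85.8 L.
ΔU = nCvΔT = 1.08×20.8×(245−333) = -1970 J.
Q = 0 for an adiabatic process, so W = −ΔU = 1970 J.

1970 J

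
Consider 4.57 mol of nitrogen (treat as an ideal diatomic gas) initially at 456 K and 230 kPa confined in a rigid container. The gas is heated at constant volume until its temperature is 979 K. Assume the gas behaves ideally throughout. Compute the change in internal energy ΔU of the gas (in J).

V₁ = nRT₁/P₁ = 4.57×8.314×456/230 = 75.3 L.
Isochoric: V stays 75.3 L; P/T = const ⇒ T₂ = 979 K, P₂ = 494 kPa.
For an ideal gas ΔU = nCvΔT with Cv = (5/2)R = 20.8 J/(mol·K).
ΔU = 4.57×20.8×(979−456) = 49700 J.

49700 J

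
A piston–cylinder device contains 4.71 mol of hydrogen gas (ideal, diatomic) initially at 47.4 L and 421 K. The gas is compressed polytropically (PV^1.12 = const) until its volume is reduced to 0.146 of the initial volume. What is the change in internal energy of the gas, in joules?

10700 J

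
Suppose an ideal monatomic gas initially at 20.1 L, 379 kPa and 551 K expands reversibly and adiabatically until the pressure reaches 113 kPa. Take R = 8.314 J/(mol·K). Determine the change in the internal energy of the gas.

n = P₁V₁/(RT₁) = 379×20.1/(8.314×551) = 1.66 mol.
Adiabatic: T₂/T₁ = (P₂/P₁)^((γ−1)/γ) ⇒ T₂ = 551×(0.298)^0.400 = 340 K; V₂ = 41.5 L.
For an ideal gas ΔU = nCvΔT with Cv = (3/2)R = 12.5 J/(mol·K).
ΔU = 1.66×12.5×(340−551) = -4380 J.

-4380 J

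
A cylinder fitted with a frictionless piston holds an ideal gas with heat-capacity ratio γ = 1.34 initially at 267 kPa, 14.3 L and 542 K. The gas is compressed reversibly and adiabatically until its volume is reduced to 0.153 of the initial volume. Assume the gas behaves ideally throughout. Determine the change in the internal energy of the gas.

10000 J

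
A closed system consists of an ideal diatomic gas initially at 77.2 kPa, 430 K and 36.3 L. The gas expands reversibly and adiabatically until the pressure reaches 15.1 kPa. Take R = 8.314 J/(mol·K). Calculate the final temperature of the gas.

Adiabatic: T₂/T₁ = (P₂/P₁)^((γ−1)/γ) ⇒ T₂ = 430×(0.196)^0.286 = 270 K; V₂ = 116 L.

270 K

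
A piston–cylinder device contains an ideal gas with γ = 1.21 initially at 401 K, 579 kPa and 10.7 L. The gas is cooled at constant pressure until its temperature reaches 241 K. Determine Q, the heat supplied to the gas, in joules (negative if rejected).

n = P₁V₁/(RT₁) = 579×10.7/(8.314×401) = 1.86 mol.
Isobaric: P stays 579 kPa; V/T = const ⇒ T₂ = 241 K, V₂ = 6.43 L.
W = PΔV = 579×(6.43−10.7) kPa·L = -2470 J.
ΔU = nCvΔT = 1.86×39.6×(241−401) = -11800 J.
Q = ΔU + W = nCpΔT = -14200 J.

-14200 J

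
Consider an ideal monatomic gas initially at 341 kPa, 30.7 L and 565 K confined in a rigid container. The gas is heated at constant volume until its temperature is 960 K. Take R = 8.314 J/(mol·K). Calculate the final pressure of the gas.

Isochoric: V stays 30.7 L; P/T = const ⇒ T₂ = 960 K, P₂ = 579 kPa.

579 kPa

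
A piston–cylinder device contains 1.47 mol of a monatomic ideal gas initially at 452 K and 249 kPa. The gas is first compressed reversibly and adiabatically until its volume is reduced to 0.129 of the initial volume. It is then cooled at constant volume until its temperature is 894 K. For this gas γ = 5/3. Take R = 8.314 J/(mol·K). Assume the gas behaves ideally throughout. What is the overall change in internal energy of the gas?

8100 J

V₁ = nRT₁/P₁ = 1.47×8.314×452/249 = 22.2 L.
Step 1 — Adiabatic: TV^(γ−1) = const ⇒ T₂ = 452×(7.75)^0.667 = 1770 K; PV^γ = const ⇒ P₂ = 7560 kPa.
ΔU = nCvΔT = 1.47×12.5×(1770−452) = 24200 J.
Q = 0 for an adiabatic process, so W = −ΔU = -24200 J.
State after step 1: P = 7560 kPa, V = 2.86 L, T = 1770 K.
Step 2 — Isochoric: V stays 2.86 L; P/T = const ⇒ T₂ = 894 K, P₂ = 3820 kPa.
W = 0 (no volume change).
ΔU = nCvΔT = 1.47×12.5×(894−1770) = -16100 J.
Q = ΔU = -16100 J.
Net over both steps: W = -24200 J, Q = -16100 J, ΔU = 8100 J.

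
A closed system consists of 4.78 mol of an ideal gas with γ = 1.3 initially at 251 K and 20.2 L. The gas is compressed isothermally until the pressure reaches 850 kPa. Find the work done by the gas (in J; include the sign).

-5420 J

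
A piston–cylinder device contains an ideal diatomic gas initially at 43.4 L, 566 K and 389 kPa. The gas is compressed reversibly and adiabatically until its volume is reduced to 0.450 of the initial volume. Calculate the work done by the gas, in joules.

n = P₁V₁/(RT₁) = 389×43.4/(8.314×566) = 3.59 mol.
Adiabatic: TV^(γ−1) = const ⇒ T₂ = 566×(2.22)^0.400 = 779 K; PV^γ = const ⇒ P₂ = 1190 kPa.
ΔU = nCvΔT = 3.59×20.8×(779−566) = 15900 J.
Q = 0 for an adiabatic process, so W = −ΔU = -15900 J.

-15900 J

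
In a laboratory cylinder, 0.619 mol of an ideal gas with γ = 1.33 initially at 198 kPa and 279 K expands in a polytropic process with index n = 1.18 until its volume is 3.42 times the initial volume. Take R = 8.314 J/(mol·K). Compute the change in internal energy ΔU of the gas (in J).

V₁ = nRT₁/P₁ = 0.619×8.314×279/198 = 7.25 L.
Polytropic n=1.18: T₂ = T₁(V₁/V₂)^(n−1) = 279×(0.292)^0.18 = 224 K; P₂ = P₁(V₁/V₂)^n = 46.4 kPa.
For an ideal gas ΔU = nCvΔT with Cv = R/(γ−1) = 25.2 J/(mol·K).
ΔU = 0.619×25.2×(224−279) = -864 J.

-864 J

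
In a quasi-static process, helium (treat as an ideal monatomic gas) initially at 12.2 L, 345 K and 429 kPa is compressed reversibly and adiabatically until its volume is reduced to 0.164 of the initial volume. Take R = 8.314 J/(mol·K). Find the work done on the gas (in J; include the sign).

n = P₁V₁/(RT₁) = 429×12.2/(8.314×345) = 1.82 mol.
Adiabatic: TV^(γ−1) = const ⇒ T₂ = 345×(6.10)^0.667 = 1150 K; PV^γ = const ⇒ P₂ = 8730 kPa.
ΔU = nCvΔT = 1.82×12.5×(1150−345) = 18400 J.
Q = 0 for an adiabatic process, so W = −ΔU = -18400 J.
Work done on the gas = −W_by = 18400 J.

18400 J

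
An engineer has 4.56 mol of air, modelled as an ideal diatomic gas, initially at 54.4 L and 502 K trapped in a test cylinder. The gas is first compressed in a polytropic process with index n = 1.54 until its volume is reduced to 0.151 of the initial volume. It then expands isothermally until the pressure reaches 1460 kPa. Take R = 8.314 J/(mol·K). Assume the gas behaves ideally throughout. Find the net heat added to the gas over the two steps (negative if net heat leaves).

P₁ = nRT₁/V₁ = 4.56×8.314×502/54.4 = 350 kPa.
Step 1 — Polytropic n=1.54: T₂ = T₁(V₁/V₂)^(n−1) = 502×(6.62)^0.54 = 1390 K; P₂ = P₁(V₁/V₂)^n = 6430 kPa.
W = (P₁V₁−P₂V₂)/(n−1) = (350×54.4−6430×8.21)/0.54 = -62600 J.
ΔU = nCvΔT = 4.56×20.8×(1390−502) = 84500 J.
Q = ΔU + W = 21900 J.
State after step 1: P = 6430 kPa, V = 8.21 L, T = 1390 K.
Step 2 — Isothermal: T stays 1390 K; PV = const ⇒ V₂ = 36.2 L, P₂ = 1460 kPa.
ΔU = 0 (ideal gas, T constant).
W = nRT ln(V₂/V₁) = 4.56×8.314×1390×ln(4.40) = 78300 J.
Q = ΔU + W = 78300 J.
Net over both steps: W = 15700 J, Q = 100000 J, ΔU = 84500 J.

100000 J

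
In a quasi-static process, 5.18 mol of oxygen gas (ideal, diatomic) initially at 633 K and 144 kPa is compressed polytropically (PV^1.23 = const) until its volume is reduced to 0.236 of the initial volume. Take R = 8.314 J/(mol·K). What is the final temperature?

882 K

V₁ = nRT₁/P₁ = 5.18×8.314×633/144 = 189 L.
Polytropic n=1.23: T₂ = T₁(V₁/V₂)^(n−1) = 633×(4.24)^0.23 = 882 K; P₂ = P₁(V₁/V₂)^n = 851 kPa.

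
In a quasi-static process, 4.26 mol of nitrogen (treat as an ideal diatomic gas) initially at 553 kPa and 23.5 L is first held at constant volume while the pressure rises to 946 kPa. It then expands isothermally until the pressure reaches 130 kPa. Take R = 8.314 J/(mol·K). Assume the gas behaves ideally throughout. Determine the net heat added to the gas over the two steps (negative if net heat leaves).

T₁ = P₁V₁/(nR) = 553×23.5/(4.26×8.314) = 367 K.
Step 1 — Isochoric: V stays 23.5 L; P/T = const ⇒ T₂ = 628 K, P₂ = 946 kPa.
W = 0 (no volume change).
ΔU = nCvΔT = 4.26×20.8×(628−367) = 23100 J.
Q = ΔU = 23100 J.
State after step 1: P = 946 kPa, V = 23.5 L, T = 628 K.
Step 2 — Isothermal: T stays 628 K; PV = const ⇒ V₂ = 171 L, P₂ = 130 kPa.
ΔU = 0 (ideal gas, T constant).
W = nRT ln(V₂/V₁) = 4.26×8.314×628×ln(7.28) = 44100 J.
Q = ΔU + W = 44100 J.
Net over both steps: W = 44100 J, Q = 67200 J, ΔU = 23100 J.

67200 J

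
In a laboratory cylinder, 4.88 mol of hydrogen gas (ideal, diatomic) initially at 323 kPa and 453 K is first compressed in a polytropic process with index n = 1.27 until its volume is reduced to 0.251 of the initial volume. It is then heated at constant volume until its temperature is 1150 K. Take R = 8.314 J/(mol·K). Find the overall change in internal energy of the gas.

V₁ = nRT₁/P₁ = 4.88×8.314×453/323 = 56.9 L.
Step 1 — Polytropic n=1.27: T₂ = T₁(V₁/V₂)^(n−1) = 453×(3.98)^0.27 = 658 K; P₂ = P₁(V₁/V₂)^n = 1870 kPa.
W = (P₁V₁−P₂V₂)/(n−1) = (323×56.9−1870×14.3)/0.27 = -30800 J.
ΔU = nCvΔT = 4.88×20.8×(658−453) = 20800 J.
Q = ΔU + W = -10000 J.
State after step 1: P = 1870 kPa, V = 14.3 L, T = 658 K.
Step 2 — Isochoric: V stays 14.3 L; P/T = const ⇒ T₂ = 1150 K, P₂ = 3270 kPa.
W = 0 (no volume change).
ΔU = nCvΔT = 4.88×20.8×(1150−658) = 49900 J.
Q = ΔU = 49900 J.
Net over both steps: W = -30800 J, Q = 39900 J, ΔU = 70700 J.

70700 J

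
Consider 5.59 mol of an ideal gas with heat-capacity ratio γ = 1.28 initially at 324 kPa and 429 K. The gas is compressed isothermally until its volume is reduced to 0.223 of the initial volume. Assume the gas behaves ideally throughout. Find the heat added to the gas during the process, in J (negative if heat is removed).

-29900 J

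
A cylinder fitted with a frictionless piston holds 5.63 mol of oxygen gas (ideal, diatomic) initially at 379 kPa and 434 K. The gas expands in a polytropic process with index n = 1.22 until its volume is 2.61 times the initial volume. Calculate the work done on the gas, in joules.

V₁ = nRT₁/P₁ = 5.63×8.314×434/379 = 53.6 L.
Polytropic n=1.22: T₂ = T₁(V₁/V₂)^(n−1) = 434×(0.383)^0.22 = 351 K; P₂ = P₁(V₁/V₂)^n = 118 kPa.
W = (P₁V₁−P₂V₂)/(n−1) = (379×53.6−118×140)/0.22 = 17600 J.
Work done on the gas = −W_by = -17600 J.

-17600 J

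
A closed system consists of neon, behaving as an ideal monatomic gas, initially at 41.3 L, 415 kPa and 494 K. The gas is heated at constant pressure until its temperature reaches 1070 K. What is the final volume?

89.5 L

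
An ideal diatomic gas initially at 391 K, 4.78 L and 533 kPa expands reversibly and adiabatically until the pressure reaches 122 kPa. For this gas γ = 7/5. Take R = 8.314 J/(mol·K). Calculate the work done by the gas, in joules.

2190 J

n = P₁V₁/(RT₁) = 533×4.78/(8.314×391) = 0.784 mol.
Adiabatic: T₂/T₁ = (P₂/P₁)^((γ−1)/γ) ⇒ T₂ = 391×(0.229)^0.286 = 257 K; V₂ = 13.7 L.
ΔU = nCvΔT = 0.784×20.8×(257−391) = -2190 J.
Q = 0 for an adiabatic process, so W = −ΔU = 2190 J.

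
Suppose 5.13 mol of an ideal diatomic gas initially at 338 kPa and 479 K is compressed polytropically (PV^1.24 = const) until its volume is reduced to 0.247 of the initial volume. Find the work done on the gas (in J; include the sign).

V₁ = nRT₁/P₁ = 5.13×8.314×479/338 = 60.4 L.
Polytropic n=1.24: T₂ = T₁(V₁/V₂)^(n−1) = 479×(4.05)^0.24 = 670 K; P₂ = P₁(V₁/V₂)^n = 1910 kPa.
W = (P₁V₁−P₂V₂)/(n−1) = (338×60.4−1910×14.9)/0.24 = -33900 J.
Work done on the gas = −W_by = 33900 J.

33900 J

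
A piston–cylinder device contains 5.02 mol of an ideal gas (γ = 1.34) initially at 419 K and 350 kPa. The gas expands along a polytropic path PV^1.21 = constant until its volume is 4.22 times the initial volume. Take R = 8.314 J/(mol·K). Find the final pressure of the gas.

61.3 kPa

V₁ = nRT₁/P₁ = 5.02×8.314×419/350 = 50.0 L.
Polytropic n=1.21: T₂ = T₁(V₁/V₂)^(n−1) = 419×(0.237)^0.21 = 310 K; P₂ = P₁(V₁/V₂)^n = 61.3 kPa.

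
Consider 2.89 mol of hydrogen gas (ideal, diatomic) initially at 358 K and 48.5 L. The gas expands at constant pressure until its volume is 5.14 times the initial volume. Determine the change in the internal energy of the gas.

89000 J

P₁ = nRT₁/V₁ = 2.89×8.314×358/48.5 = 177 kPa.
Isobaric: P stays 177 kPa; V/T = const ⇒ T₂ = 1840 K, V₂ = 249 L.
For an ideal gas ΔU = nCvΔT with Cv = (5/2)R = 20.8 J/(mol·K).
ΔU = 2.89×20.8×(1840−358) = 89000 J.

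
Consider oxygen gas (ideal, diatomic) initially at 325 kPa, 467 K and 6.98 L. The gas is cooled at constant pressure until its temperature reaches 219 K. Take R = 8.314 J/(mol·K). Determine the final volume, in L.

3.27 L

Isobaric: P stays 325 kPa; V/T = const ⇒ T₂ = 219 K, V₂ = 3.27 L.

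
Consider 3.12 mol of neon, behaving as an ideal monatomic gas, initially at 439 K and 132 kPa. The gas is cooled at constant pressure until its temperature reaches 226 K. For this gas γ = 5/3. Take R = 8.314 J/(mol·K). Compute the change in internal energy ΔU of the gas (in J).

V₁ = nRT₁/P₁ = 3.12×8.314×439/132 = 86.3 L.
Isobaric: P stays 132 kPa; V/T = const ⇒ T₂ = 226 K, V₂ = 44.4 L.
For an ideal gas ΔU = nCvΔT with Cv = (3/2)R = 12.5 J/(mol·K).
ΔU = 3.12×12.5×(226−439) = -8290 J.

-8290 J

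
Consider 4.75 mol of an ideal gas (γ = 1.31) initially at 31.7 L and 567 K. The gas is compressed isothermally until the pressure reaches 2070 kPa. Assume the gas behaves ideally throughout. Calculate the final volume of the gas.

P₁ = nRT₁/V₁ = 4.75×8.314×567/31.7 = 706 kPa.
Isothermal: T stays 567 K; PV = const ⇒ V₂ = 10.8 L, P₂ = 2070 kPa.

10.8 L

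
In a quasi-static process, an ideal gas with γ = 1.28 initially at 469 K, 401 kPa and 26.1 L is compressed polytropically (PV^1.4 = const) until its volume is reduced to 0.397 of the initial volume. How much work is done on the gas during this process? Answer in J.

11700 J

n = P₁V₁/(RT₁) = 401×26.1/(8.314×469) = 2.68 mol.
Polytropic n=1.4: T₂ = T₁(V₁/V₂)^(n−1) = 469×(2.52)^0.40 = 679 K; P₂ = P₁(V₁/V₂)^n = 1460 kPa.
W = (P₁V₁−P₂V₂)/(n−1) = (401×26.1−1460×10.4)/0.40 = -11700 J.
Work done on the gas = −W_by = 11700 J.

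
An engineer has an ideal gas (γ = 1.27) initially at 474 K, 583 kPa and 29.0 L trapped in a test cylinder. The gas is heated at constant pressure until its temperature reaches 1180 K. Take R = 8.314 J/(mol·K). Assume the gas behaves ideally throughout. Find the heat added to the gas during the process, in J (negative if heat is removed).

118000 J

n = P₁V₁/(RT₁) = 583×29.0/(8.314×474) = 4.29 mol.
Isobaric: P stays 583 kPa; V/T = const ⇒ T₂ = 1180 K, V₂ = 72.2 L.
W = PΔV = 583×(72.2−29.0) kPa·L = 25200 J.
ΔU = nCvΔT = 4.29×30.8×(1180−474) = 93300 J.
Q = ΔU + W = nCpΔT = 118000 J.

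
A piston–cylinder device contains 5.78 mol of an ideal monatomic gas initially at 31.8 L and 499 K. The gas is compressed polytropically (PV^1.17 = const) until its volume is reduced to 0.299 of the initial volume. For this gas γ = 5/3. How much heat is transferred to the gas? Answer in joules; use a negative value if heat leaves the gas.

P₁ = nRT₁/V₁ = 5.78×8.314×499/31.8 = 754 kPa.
Polytropic n=1.17: T₂ = T₁(V₁/V₂)^(n−1) = 499×(3.34)^0.17 = 613 K; P₂ = P₁(V₁/V₂)^n = 3100 kPa.
W = (P₁V₁−P₂V₂)/(n−1) = (754×31.8−3100×9.51)/0.17 = -32100 J.
ΔU = nCvΔT = 5.78×12.5×(613−499) = 8190 J.
Q = ΔU + W = -23900 J.

-23900 J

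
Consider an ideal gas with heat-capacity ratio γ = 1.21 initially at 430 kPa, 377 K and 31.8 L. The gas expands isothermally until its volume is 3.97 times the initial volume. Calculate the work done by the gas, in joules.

18900 J

n = P₁V₁/(RT₁) = 430×31.8/(8.314×377) = 4.36 mol.
Isothermal: T stays 377 K; PV = const ⇒ V₂ = 126 L, P₂ = 108 kPa.
W = nRT ln(V₂/V₁) = 4.36×8.314×377×ln(3.97) = 18900 J.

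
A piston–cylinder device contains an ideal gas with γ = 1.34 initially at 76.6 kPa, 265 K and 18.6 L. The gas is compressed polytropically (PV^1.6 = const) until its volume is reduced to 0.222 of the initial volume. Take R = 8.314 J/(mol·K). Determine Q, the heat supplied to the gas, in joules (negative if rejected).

n = P₁V₁/(RT₁) = 76.6×18.6/(8.314×265) = 0.647 mol.
Polytropic n=1.6: T₂ = T₁(V₁/V₂)^(n−1) = 265×(4.50)^0.60 = 654 K; P₂ = P₁(V₁/V₂)^n = 851 kPa.
W = (P₁V₁−P₂V₂)/(n−1) = (76.6×18.6−851×4.13)/0.60 = -3480 J.
ΔU = nCvΔT = 0.647×24.5×(654−265) = 6150 J.
Q = ΔU + W = 2660 J.

2660 J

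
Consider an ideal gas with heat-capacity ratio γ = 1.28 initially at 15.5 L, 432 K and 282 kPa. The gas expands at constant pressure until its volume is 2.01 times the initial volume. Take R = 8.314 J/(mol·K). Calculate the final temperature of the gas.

868 K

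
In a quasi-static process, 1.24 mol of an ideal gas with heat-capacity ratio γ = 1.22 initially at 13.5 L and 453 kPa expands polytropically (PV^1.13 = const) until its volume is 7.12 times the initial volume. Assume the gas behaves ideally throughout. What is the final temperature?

T₁ = P₁V₁/(nR) = 453×13.5/(1.24×8.314) = 593 K.
Polytropic n=1.13: T₂ = T₁(V₁/V₂)^(n−1) = 593×(0.140)^0.13 = 460 K; P₂ = P₁(V₁/V₂)^n = 49.3 kPa.

460 K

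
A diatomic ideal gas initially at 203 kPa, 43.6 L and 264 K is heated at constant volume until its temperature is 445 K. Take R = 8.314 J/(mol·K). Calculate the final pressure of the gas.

342 kPa

Isochoric: V stays 43.6 L; P/T = const ⇒ T₂ = 445 K, P₂ = 342 kPa.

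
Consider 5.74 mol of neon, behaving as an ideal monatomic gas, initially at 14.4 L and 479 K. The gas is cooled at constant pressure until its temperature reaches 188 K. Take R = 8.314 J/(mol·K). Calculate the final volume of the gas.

P₁ = nRT₁/V₁ = 5.74×8.314×479/14.4 = 1590 kPa.
Isobaric: P stays 1590 kPa; V/T = const ⇒ T₂ = 188 K, V₂ = 5.65 L.

5.65 L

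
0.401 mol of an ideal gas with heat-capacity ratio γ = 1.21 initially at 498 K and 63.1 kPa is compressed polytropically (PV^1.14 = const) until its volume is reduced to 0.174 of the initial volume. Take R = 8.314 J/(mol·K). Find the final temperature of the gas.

V₁ = nRT₁/P₁ = 0.401×8.314×498/63.1 = 26.3 L.
Polytropic n=1.14: T₂ = T₁(V₁/V₂)^(n−1) = 498×(5.75)^0.14 = 636 K; P₂ = P₁(V₁/V₂)^n = 463 kPa.

636 K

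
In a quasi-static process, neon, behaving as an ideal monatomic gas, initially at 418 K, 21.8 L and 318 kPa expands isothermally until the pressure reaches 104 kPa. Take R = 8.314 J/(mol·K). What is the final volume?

Isothermal: T stays 418 K; PV = const ⇒ V₂ = 66.7 L, P₂ = 104 kPa.

66.7 L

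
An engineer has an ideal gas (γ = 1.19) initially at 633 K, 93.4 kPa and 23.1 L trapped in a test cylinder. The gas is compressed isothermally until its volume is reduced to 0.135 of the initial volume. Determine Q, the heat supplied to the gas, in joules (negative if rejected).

-4320 J

n = P₁V₁/(RT₁) = 93.4×23.1/(8.314×633) = 0.410 mol.
Isothermal: T stays 633 K; PV = const ⇒ V₂ = 3.12 L, P₂ = 692 kPa.
ΔU = 0 (ideal gas, T constant).
W = nRT ln(V₂/V₁) = 0.410×8.314×633×ln(0.135) = -4320 J.
Q = ΔU + W = -4320 J.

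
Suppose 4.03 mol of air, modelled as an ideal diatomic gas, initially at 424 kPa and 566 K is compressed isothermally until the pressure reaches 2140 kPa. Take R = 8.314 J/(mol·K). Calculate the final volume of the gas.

8.86 L

V₁ = nRT₁/P₁ = 4.03×8.314×566/424 = 44.7 L.
Isothermal: T stays 566 K; PV = const ⇒ V₂ = 8.86 L, P₂ = 2140 kPa.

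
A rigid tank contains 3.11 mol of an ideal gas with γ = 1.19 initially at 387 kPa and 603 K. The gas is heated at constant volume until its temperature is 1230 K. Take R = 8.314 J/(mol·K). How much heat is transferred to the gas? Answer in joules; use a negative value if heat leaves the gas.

V₁ = nRT₁/P₁ = 3.11×8.314×603/387 = 40.3 L.
Isochoric: V stays 40.3 L; P/T = const ⇒ T₂ = 1230 K, P₂ = 789 kPa.
W = 0 (no volume change).
ΔU = nCvΔT = 3.11×43.8×(1230−603) = 85300 J.
Q = ΔU = 85300 J.

85300 J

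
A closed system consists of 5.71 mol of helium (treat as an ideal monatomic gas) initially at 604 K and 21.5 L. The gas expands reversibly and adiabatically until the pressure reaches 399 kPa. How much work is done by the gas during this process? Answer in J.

16500 J

P₁ = nRT₁/V₁ = 5.71×8.314×604/21.5 = 1330 kPa.
Adiabatic: T₂/T₁ = (P₂/P₁)^((γ−1)/γ) ⇒ T₂ = 604×(0.299)^0.400 = 373 K; V₂ = 44.3 L.
ΔU = nCvΔT = 5.71×12.5×(373−604) = -16500 J.
Q = 0 for an adiabatic process, so W = −ΔU = 16500 J.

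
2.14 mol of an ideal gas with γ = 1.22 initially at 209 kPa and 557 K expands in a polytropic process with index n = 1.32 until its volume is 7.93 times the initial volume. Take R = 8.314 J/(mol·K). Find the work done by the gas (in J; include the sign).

V₁ = nRT₁/P₁ = 2.14×8.314×557/209 = 47.4 L.
Polytropic n=1.32: T₂ = T₁(V₁/V₂)^(n−1) = 557×(0.126)^0.32 = 287 K; P₂ = P₁(V₁/V₂)^n = 13.6 kPa.
W = (P₁V₁−P₂V₂)/(n−1) = (209×47.4−13.6×376)/0.32 = 15000 J.

15000 J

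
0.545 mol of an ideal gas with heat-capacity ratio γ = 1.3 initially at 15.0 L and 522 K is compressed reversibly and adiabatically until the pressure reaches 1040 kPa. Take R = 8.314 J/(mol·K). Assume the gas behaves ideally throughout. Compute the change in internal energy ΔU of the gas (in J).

4300 J

P₁ = nRT₁/V₁ = 0.545×8.314×522/15.0 = 158 kPa.
Adiabatic: T₂/T₁ = (P₂/P₁)^((γ−1)/γ) ⇒ T₂ = 522×(6.60)^0.231 = 807 K; V₂ = 3.51 L.
For an ideal gas ΔU = nCvΔT with Cv = R/(γ−1) = 27.7 J/(mol·K).
ΔU = 0.545×27.7×(807−522) = 4300 J.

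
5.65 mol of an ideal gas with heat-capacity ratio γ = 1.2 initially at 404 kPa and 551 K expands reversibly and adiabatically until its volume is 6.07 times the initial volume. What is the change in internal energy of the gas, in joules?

-39200 J

V₁ = nRT₁/P₁ = 5.65×8.314×551/404 = 64.1 L.
Adiabatic: TV^(γ−1) = const ⇒ T₂ = 551×(0.165)^0.200 = 384 K; PV^γ = const ⇒ P₂ = 46.4 kPa.
For an ideal gas ΔU = nCvΔT with Cv = R/(γ−1) = 41.6 J/(mol·K).
ΔU = 5.65×41.6×(384−551) = -39200 J.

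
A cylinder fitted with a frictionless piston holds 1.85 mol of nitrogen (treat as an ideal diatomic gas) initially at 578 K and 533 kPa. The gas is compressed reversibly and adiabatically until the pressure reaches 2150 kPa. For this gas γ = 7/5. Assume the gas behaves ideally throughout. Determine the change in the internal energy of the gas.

10900 J

V₁ = nRT₁/P₁ = 1.85×8.314×578/533 = 16.7 L.
Adiabatic: T₂/T₁ = (P₂/P₁)^((γ−1)/γ) ⇒ T₂ = 578×(4.03)^0.286 = 861 K; V₂ = 6.16 L.
For an ideal gas ΔU = nCvΔT with Cv = (5/2)R = 20.8 J/(mol·K).
ΔU = 1.85×20.8×(861−578) = 10900 J.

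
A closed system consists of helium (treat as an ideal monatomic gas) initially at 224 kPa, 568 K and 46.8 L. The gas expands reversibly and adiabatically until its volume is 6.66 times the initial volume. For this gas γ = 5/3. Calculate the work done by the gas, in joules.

11300 J

n = P₁V₁/(RT₁) = 224×46.8/(8.314×568) = 2.22 mol.
Adiabatic: TV^(γ−1) = const ⇒ T₂ = 568×(0.150)^0.667 = 160 K; PV^γ = const ⇒ P₂ = 9.50 kPa.
ΔU = nCvΔT = 2.22×12.5×(160−568) = -11300 J.
Q = 0 for an adiabatic process, so W = −ΔU = 11300 J.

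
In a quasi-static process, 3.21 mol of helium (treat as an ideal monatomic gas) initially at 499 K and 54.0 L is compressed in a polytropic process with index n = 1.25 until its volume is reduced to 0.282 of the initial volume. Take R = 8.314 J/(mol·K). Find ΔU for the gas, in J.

7440 J

P₁ = nRT₁/V₁ = 3.21×8.314×499/54.0 = 247 kPa.
Polytropic n=1.25: T₂ = T₁(V₁/V₂)^(n−1) = 499×(3.55)^0.25 = 685 K; P₂ = P₁(V₁/V₂)^n = 1200 kPa.
For an ideal gas ΔU = nCvΔT with Cv = (3/2)R = 12.5 J/(mol·K).
ΔU = 3.21×12.5×(685−499) = 7440 J.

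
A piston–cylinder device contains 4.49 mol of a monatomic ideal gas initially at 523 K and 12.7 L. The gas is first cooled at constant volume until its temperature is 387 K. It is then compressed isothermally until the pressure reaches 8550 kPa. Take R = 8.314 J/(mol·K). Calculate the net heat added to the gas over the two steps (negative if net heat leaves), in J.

-36800 J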